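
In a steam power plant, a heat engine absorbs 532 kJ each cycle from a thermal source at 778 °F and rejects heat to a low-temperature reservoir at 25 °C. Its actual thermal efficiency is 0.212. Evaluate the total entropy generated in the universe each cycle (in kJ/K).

ΔS_univ ≈ 0.632 kJ/K

T_H = 778 °F → (778 − 32) × 5/9 = 414.44 °C = 687.59 K.
T_C = 25 °C → 25 + 273.15 = 298.15 K.
W = η·Q_H = 0.212 × 532 = 112.8 kJ, so Q_C = Q_H − W = 419.2 kJ.
Reservoir entropy changes: ΔS_H = −Q_H/T_H = −532/687.59 = -0.7737 kJ/K and ΔS_C = +Q_C/T_C = 419.2/298.15 = 1.406 kJ/K.
ΔS_univ = −Q_H/T_H + Q_C/T_C = 0.632 kJ/K (> 0, since η = 0.212 < η_Carnot = 0.566).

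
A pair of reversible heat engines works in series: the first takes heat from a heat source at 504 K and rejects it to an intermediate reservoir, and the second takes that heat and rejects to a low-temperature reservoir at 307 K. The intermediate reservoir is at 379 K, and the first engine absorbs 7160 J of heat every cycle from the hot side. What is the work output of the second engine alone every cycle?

W₂ ≈ 1023 J

Heat entering the second stage: Q_m = Q_H·(T_m/T_H) = 7160 × 379.00/504.00 = 5384 J.
Second-stage efficiency η₂ = 1 − T_C/T_m = 1 − 307.00/379.00 = 0.1900, so W₂ = η₂·Q_m = 1023 J.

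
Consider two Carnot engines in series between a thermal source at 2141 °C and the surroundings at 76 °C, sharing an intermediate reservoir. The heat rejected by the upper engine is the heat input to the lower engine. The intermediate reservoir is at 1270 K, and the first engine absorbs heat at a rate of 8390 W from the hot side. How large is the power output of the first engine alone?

Ẇ₁ ≈ 3976 W

T_H = 2141 °C → 2141 + 273.15 = 2414.15 K.
T_C = 76 °C → 76 + 273.15 = 349.15 K.
First-stage efficiency η₁ = 1 − T_m/T_H = 1 − 1270.00/2414.15 = 0.4739.
W₁ = η₁·Q_H = 0.4739 × 8390 = 3976 W.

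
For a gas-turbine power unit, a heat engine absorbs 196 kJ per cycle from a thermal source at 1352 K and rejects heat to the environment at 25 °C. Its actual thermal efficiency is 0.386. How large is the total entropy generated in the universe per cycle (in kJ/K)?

ΔS_univ ≈ 0.259 kJ/K

T_C = 25 °C → 25 + 273.15 = 298.15 K.
W = η·Q_H = 0.386 × 196 = 75.66 kJ, so Q_C = Q_H − W = 120.3 kJ.
Entropy balance on the reservoirs: −Q_H/T_H = -0.1450 kJ/K, +Q_C/T_C = 0.4036 kJ/K.
ΔS_univ = −Q_H/T_H + Q_C/T_C = 0.259 kJ/K (> 0, since η = 0.386 < η_Carnot = 0.779).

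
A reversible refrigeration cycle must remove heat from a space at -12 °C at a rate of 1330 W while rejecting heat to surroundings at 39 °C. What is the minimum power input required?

T_H = 39 °C → 39 + 273.15 = 312.15 K.
T_C = -12 °C → -12 + 273.15 = 261.15 K.
COP_R = T_C/(T_H − T_C) = 261.15/51.00 = 5.1206.
W = Q_C/COP_R = 1330/5.1206 = 260 W.

Ẇ_in ≈ 260 W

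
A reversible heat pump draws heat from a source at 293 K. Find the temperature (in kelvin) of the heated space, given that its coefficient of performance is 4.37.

T_H ≈ 380 K

COP_HP = T_H/(T_H − T_C) ⇒ T_H = T_C·COP_HP/(COP_HP − 1) = 293.00 × 4.37/(4.37 − 1) = 380 K.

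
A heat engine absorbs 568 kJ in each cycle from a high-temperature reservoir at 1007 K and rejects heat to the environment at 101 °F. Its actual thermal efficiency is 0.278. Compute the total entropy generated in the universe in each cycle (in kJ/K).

T_C = 101 °F → (101 − 32) × 5/9 = 38.33 °C = 311.48 K.
W = η·Q_H = 0.278 × 568 = 157.9 kJ, so Q_C = Q_H − W = 410.1 kJ.
Entropy balance on the reservoirs: −Q_H/T_H = -0.5641 kJ/K, +Q_C/T_C = 1.317 kJ/K.
ΔS_univ = −Q_H/T_H + Q_C/T_C = 0.753 kJ/K (> 0, since η = 0.278 < η_Carnot = 0.691).

ΔS_univ ≈ 0.753 kJ/K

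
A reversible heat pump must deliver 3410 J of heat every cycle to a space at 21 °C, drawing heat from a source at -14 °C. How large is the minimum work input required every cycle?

W_in ≈ 405.7 J

T_H = 21 °C → 21 + 273.15 = 294.15 K.
T_C = -14 °C → -14 + 273.15 = 259.15 K.
The Carnot heat-pump COP is COP_HP = T_H/(T_H − T_C) = 294.15/35.00 = 8.4043.
W = Q_H/COP_HP = 3410/8.4043 = 405.7 J.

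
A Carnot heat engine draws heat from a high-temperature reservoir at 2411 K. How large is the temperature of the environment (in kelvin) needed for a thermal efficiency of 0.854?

From η = 1 − T_C/T_H, T_C = T_H·(1 − η) = 2411.00 × (1 − 0.854) = 352.0 K.

T_C ≈ 352.0 K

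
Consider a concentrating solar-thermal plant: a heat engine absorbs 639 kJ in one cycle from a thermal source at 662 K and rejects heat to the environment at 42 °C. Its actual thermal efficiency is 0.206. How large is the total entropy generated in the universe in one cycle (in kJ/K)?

ΔS_univ ≈ 0.645 kJ/K

T_C = 42 °C → 42 + 273.15 = 315.15 K.
W = η·Q_H = 0.206 × 639 = 131.6 kJ, so Q_C = Q_H − W = 507.4 kJ.
Entropy balance on the reservoirs: −Q_H/T_H = -0.9653 kJ/K, +Q_C/T_C = 1.610 kJ/K.
ΔS_univ = −Q_H/T_H + Q_C/T_C = 0.645 kJ/K (> 0, since η = 0.206 < η_Carnot = 0.524).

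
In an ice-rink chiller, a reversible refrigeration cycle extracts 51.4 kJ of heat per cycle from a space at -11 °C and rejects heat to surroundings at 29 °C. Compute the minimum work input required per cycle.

W_in ≈ 7.84 kJ

T_H = 29 °C → 29 + 273.15 = 302.15 K.
T_C = -11 °C → -11 + 273.15 = 262.15 K.
For a reversible refrigerator, COP_R = T_C/(T_H − T_C) = 262.15/40.00 = 6.5537.
W = Q_C/COP_R = 51.4/6.5537 = 7.84 kJ.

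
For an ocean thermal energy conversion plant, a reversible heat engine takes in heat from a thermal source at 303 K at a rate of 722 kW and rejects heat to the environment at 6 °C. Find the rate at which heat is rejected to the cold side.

T_C = 6 °C → 6 + 273.15 = 279.15 K.
The Carnot efficiency is η = 1 − T_C/T_H = 1 − 279.15/303.00 = 0.0787.
For a reversible cycle Q_C/Q_H = T_C/T_H, so Q_C = 722 × 279.15/303.00 = 665 kW.

Q̇_C ≈ 665 kW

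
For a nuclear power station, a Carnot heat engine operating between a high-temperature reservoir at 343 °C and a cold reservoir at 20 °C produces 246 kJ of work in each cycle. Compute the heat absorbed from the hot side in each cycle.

Q_H ≈ 469 kJ

T_H = 343 °C → 343 + 273.15 = 616.15 K.
T_C = 20 °C → 20 + 273.15 = 293.15 K.
The Carnot efficiency is η = 1 − T_C/T_H = 1 − 293.15/616.15 = 0.5242.
Q_H = W/η = 246/0.5242 = 469 kJ.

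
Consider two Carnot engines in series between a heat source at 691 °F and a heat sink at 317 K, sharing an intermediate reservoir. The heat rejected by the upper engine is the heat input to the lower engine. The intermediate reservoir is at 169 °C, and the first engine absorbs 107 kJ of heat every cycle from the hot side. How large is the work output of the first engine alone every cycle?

W₁ ≈ 32.99 kJ

T_H = 691 °F → (691 − 32) × 5/9 = 366.11 °C = 639.26 K.
T_m = 169 °C → 169 + 273.15 = 442.15 K.
First-stage efficiency η₁ = 1 − T_m/T_H = 1 − 442.15/639.26 = 0.3083.
W₁ = η₁·Q_H = 0.3083 × 107 = 32.99 kJ.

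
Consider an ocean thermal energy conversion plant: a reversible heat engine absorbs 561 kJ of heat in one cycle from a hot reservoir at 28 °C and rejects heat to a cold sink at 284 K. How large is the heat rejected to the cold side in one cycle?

T_H = 28 °C → 28 + 273.15 = 301.15 K.
Since the cycle is reversible, η = 1 − T_C/T_H = 1 − 284.00/301.15 = 0.0569.
For a reversible cycle Q_C/Q_H = T_C/T_H, so Q_C = 561 × 284.00/301.15 = 529 kJ.

Q_C ≈ 529 kJ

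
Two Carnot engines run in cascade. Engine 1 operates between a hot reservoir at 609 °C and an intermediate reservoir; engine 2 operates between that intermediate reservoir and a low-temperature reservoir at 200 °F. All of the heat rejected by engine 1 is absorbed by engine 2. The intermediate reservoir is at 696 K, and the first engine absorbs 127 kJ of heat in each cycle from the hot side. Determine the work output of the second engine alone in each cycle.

W₂ ≈ 47.44 kJ

T_H = 609 °C → 609 + 273.15 = 882.15 K.
T_C = 200 °F → (200 − 32) × 5/9 = 93.33 °C = 366.48 K.
Heat entering the second stage: Q_m = Q_H·(T_m/T_H) = 127 × 696.00/882.15 = 100.2 kJ.
Second-stage efficiency η₂ = 1 − T_C/T_m = 1 − 366.48/696.00 = 0.4734, so W₂ = η₂·Q_m = 47.44 kJ.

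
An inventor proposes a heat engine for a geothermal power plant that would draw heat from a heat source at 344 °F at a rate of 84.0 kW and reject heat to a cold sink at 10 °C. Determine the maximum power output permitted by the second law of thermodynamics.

T_H = 344 °F → (344 − 32) × 5/9 = 173.33 °C = 446.48 K.
T_C = 10 °C → 10 + 273.15 = 283.15 K.
The upper bound on efficiency is η_max = 1 − T_C/T_H = 1 − 283.15/446.48 = 0.3658.
W_max = η_max · Q_H = 0.3658 × 84.0 = 30.7 kW.

Ẇ_max ≈ 30.7 kW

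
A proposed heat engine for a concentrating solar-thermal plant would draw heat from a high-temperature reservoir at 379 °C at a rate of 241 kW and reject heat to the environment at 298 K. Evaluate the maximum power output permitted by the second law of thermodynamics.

Ẇ_max ≈ 130.9 kW

T_H = 379 °C → 379 + 273.15 = 652.15 K.
The upper bound on efficiency is η_max = 1 − T_C/T_H = 1 − 298.00/652.15 = 0.5430.
W_max = η_max · Q_H = 0.5430 × 241 = 130.9 kW.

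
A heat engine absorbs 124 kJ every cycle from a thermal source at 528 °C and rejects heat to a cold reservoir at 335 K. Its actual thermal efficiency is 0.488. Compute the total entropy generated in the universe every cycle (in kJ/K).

ΔS_univ ≈ 0.0347 kJ/K

T_H = 528 °C → 528 + 273.15 = 801.15 K.
W = η·Q_H = 0.488 × 124 = 60.51 kJ, so Q_C = Q_H − W = 63.49 kJ.
The hot reservoir loses entropy Q_H/T_H = 124/801.15 = 0.1548 kJ/K; the cold reservoir gains Q_C/T_C = 63.49/335.00 = 0.1895 kJ/K.
ΔS_univ = −Q_H/T_H + Q_C/T_C = 0.0347 kJ/K (> 0, since η = 0.488 < η_Carnot = 0.582).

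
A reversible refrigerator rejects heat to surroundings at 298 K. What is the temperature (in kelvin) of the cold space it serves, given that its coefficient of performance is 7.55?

T_C ≈ 263 K

COP_R = T_C/(T_H − T_C) ⇒ T_C = T_H·COP_R/(1 + COP_R) = 298.00 × 7.55/(1 + 7.55) = 263 K.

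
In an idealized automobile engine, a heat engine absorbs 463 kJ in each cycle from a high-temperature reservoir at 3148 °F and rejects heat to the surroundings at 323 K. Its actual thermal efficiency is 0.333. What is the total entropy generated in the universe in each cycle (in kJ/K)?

ΔS_univ ≈ 0.7251 kJ/K

T_H = 3148 °F → (3148 − 32) × 5/9 = 1731.11 °C = 2004.26 K.
W = η·Q_H = 0.333 × 463 = 154.2 kJ, so Q_C = Q_H − W = 308.8 kJ.
Entropy balance on the reservoirs: −Q_H/T_H = -0.2310 kJ/K, +Q_C/T_C = 0.9561 kJ/K.
ΔS_univ = −Q_H/T_H + Q_C/T_C = 0.7251 kJ/K (> 0, since η = 0.333 < η_Carnot = 0.839).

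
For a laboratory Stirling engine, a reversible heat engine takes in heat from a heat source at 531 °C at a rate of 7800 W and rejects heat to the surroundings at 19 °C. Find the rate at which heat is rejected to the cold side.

T_H = 531 °C → 531 + 273.15 = 804.15 K.
T_C = 19 °C → 19 + 273.15 = 292.15 K.
The Carnot efficiency is η = 1 − T_C/T_H = 1 − 292.15/804.15 = 0.6367.
For a reversible cycle Q_C/Q_H = T_C/T_H, so Q_C = 7800 × 292.15/804.15 = 2834 W.

Q̇_C ≈ 2834 W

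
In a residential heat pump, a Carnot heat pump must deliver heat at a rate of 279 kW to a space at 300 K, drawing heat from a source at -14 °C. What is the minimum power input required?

T_C = -14 °C → -14 + 273.15 = 259.15 K.
For a reversible heat pump, COP_HP = T_H/(T_H − T_C) = 300.00/40.85 = 7.3439.
W = Q_H/COP_HP = 279/7.3439 = 37.99 kW.

Ẇ_in ≈ 37.99 kW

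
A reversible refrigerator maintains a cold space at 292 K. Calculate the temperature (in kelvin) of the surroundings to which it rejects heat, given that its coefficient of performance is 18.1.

T_H ≈ 308.1 K

COP_R = T_C/(T_H − T_C) ⇒ T_H = T_C·(1 + 1/COP_R) = 292.00 × (1 + 1/18.1) = 308.1 K.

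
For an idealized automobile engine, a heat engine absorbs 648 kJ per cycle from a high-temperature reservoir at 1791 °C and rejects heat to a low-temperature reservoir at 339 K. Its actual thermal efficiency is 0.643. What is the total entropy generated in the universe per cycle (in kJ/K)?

ΔS_univ ≈ 0.3685 kJ/K

T_H = 1791 °C → 1791 + 273.15 = 2064.15 K.
W = η·Q_H = 0.643 × 648 = 416.7 kJ, so Q_C = Q_H − W = 231.3 kJ.
Entropy balance on the reservoirs: −Q_H/T_H = -0.3139 kJ/K, +Q_C/T_C = 0.6824 kJ/K.
ΔS_univ = −Q_H/T_H + Q_C/T_C = 0.3685 kJ/K (> 0, since η = 0.643 < η_Carnot = 0.836).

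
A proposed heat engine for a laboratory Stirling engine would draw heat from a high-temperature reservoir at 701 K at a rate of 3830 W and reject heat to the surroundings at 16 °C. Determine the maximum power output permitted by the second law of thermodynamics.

T_C = 16 °C → 16 + 273.15 = 289.15 K.
The second-law ceiling is the Carnot efficiency, η_max = 1 − T_C/T_H = 1 − 289.15/701.00 = 0.5875.
W_max = η_max · Q_H = 0.5875 × 3830 = 2250 W.

Ẇ_max ≈ 2250 W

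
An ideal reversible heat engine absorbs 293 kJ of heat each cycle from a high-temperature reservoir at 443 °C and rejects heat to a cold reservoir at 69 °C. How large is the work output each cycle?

W ≈ 153 kJ

T_H = 443 °C → 443 + 273.15 = 716.15 K.
T_C = 69 °C → 69 + 273.15 = 342.15 K.
η_rev = 1 − T_C/T_H = 1 − 342.15/716.15 = 0.5222.
W = η·Q_H = 0.5222 × 293 = 153 kJ.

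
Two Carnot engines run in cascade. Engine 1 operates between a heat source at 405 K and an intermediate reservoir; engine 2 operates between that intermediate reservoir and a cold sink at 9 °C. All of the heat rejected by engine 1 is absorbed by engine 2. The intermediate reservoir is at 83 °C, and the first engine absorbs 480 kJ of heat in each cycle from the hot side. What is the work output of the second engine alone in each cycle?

W₂ ≈ 87.7 kJ

T_C = 9 °C → 9 + 273.15 = 282.15 K.
T_m = 83 °C → 83 + 273.15 = 356.15 K.
Heat entering the second stage: Q_m = Q_H·(T_m/T_H) = 480 × 356.15/405.00 = 422 kJ.
Second-stage efficiency η₂ = 1 − T_C/T_m = 1 − 282.15/356.15 = 0.2078, so W₂ = η₂·Q_m = 87.7 kJ.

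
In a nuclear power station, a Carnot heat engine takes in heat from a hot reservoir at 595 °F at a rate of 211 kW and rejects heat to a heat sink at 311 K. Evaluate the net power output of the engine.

Ẇ ≈ 99.00 kW

T_H = 595 °F → (595 − 32) × 5/9 = 312.78 °C = 585.93 K.
For a reversible engine, η = 1 − T_C/T_H = 1 − 311.00/585.93 = 0.4692.
W = η·Q_H = 0.4692 × 211 = 99.00 kW.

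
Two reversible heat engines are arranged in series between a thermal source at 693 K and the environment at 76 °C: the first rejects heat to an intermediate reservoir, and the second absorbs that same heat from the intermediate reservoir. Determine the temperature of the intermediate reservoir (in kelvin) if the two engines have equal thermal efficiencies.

T_C = 76 °C → 76 + 273.15 = 349.15 K.
Equal efficiencies require 1 − T_m/T_H = 1 − T_C/T_m, i.e. T_m/T_H = T_C/T_m, so T_m = √(T_H·T_C) = √(693.00 × 349.15) = 492 K.

T_m ≈ 492 K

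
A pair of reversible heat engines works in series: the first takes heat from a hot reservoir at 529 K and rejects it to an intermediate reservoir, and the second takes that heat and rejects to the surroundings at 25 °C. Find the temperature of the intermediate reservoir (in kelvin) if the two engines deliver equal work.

T_C = 25 °C → 25 + 273.15 = 298.15 K.
For reversible stages Q_m = Q_H·(T_m/T_H). Setting W₁ = Q_H(1 − T_m/T_H) equal to W₂ = Q_m(1 − T_C/T_m) = Q_H·(T_m − T_C)/T_H gives T_H − T_m = T_m − T_C, so T_m = (T_H + T_C)/2 = (529.00 + 298.15)/2 = 414 K.

T_m ≈ 414 K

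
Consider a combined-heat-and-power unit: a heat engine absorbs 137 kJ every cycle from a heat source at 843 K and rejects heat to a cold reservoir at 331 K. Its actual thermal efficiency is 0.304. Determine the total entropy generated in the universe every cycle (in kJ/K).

ΔS_univ ≈ 0.126 kJ/K

W = η·Q_H = 0.304 × 137 = 41.65 kJ, so Q_C = Q_H − W = 95.35 kJ.
The hot reservoir loses entropy Q_H/T_H = 137/843.00 = 0.1625 kJ/K; the cold reservoir gains Q_C/T_C = 95.35/331.00 = 0.2881 kJ/K.
ΔS_univ = −Q_H/T_H + Q_C/T_C = 0.126 kJ/K (> 0, since η = 0.304 < η_Carnot = 0.607).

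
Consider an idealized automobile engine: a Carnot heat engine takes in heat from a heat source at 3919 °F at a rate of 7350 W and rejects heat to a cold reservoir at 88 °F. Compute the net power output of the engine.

T_H = 3919 °F → (3919 − 32) × 5/9 = 2159.44 °C = 2432.59 K.
T_C = 88 °F → (88 − 32) × 5/9 = 31.11 °C = 304.26 K.
For a reversible engine, η = 1 − T_C/T_H = 1 − 304.26/2432.59 = 0.8749.
W = η·Q_H = 0.8749 × 7350 = 6430 W.

Ẇ ≈ 6430 W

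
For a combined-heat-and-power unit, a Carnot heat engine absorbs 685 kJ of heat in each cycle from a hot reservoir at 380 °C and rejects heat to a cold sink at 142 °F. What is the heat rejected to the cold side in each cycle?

T_H = 380 °C → 380 + 273.15 = 653.15 K.
T_C = 142 °F → (142 − 32) × 5/9 = 61.11 °C = 334.26 K.
For a reversible engine, η = 1 − T_C/T_H = 1 − 334.26/653.15 = 0.4882.
For a reversible cycle Q_C/Q_H = T_C/T_H, so Q_C = 685 × 334.26/653.15 = 350.6 kJ.

Q_C ≈ 350.6 kJ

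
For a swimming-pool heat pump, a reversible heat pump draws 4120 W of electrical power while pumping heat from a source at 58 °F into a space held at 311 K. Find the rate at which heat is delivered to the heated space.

T_C = 58 °F → (58 − 32) × 5/9 = 14.44 °C = 287.59 K.
The Carnot heat-pump COP is COP_HP = T_H/(T_H − T_C) = 311.00/23.41 = 13.2874.
Q_H = COP_HP · W = 13.2874 × 4120 = 54700 W.

Q̇_H ≈ 54700 W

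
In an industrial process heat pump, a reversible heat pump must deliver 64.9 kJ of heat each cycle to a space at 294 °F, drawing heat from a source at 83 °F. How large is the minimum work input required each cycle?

T_H = 294 °F → (294 − 32) × 5/9 = 145.56 °C = 418.71 K.
T_C = 83 °F → (83 − 32) × 5/9 = 28.33 °C = 301.48 K.
The Carnot heat-pump COP is COP_HP = T_H/(T_H − T_C) = 418.71/117.22 = 3.5719.
W = Q_H/COP_HP = 64.9/3.5719 = 18.2 kJ.

W_in ≈ 18.2 kJ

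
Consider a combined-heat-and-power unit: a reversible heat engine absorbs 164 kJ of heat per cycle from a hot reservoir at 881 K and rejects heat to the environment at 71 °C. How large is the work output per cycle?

T_C = 71 °C → 71 + 273.15 = 344.15 K.
Since the cycle is reversible, η = 1 − T_C/T_H = 1 − 344.15/881.00 = 0.6094.
W = η·Q_H = 0.6094 × 164 = 99.9 kJ.

W ≈ 99.9 kJ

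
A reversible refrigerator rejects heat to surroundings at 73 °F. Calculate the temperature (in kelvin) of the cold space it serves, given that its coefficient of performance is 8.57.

T_H = 73 °F → (73 − 32) × 5/9 = 22.78 °C = 295.93 K.
COP_R = T_C/(T_H − T_C) ⇒ T_C = T_H·COP_R/(1 + COP_R) = 295.93 × 8.57/(1 + 8.57) = 265 K.

T_C ≈ 265 K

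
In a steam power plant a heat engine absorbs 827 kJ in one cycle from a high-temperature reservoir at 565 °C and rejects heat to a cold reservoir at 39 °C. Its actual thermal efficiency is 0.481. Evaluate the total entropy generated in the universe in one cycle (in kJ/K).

ΔS_univ ≈ 0.388 kJ/K

T_H = 565 °C → 565 + 273.15 = 838.15 K.
T_C = 39 °C → 39 + 273.15 = 312.15 K.
W = η·Q_H = 0.481 × 827 = 397.8 kJ, so Q_C = Q_H − W = 429.2 kJ.
Reservoir entropy changes: ΔS_H = −Q_H/T_H = −827/838.15 = -0.9867 kJ/K and ΔS_C = +Q_C/T_C = 429.2/312.15 = 1.375 kJ/K.
ΔS_univ = −Q_H/T_H + Q_C/T_C = 0.388 kJ/K (> 0, since η = 0.481 < η_Carnot = 0.628).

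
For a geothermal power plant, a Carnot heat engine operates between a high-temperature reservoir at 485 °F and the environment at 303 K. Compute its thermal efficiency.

T_H = 485 °F → (485 − 32) × 5/9 = 251.67 °C = 524.82 K.
η_rev = 1 − T_C/T_H = 1 − 303.00/524.82 = 0.423.

η ≈ 0.423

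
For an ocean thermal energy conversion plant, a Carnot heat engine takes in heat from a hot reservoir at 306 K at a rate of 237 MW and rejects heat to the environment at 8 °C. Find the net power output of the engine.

T_C = 8 °C → 8 + 273.15 = 281.15 K.
Since the cycle is reversible, η = 1 − T_C/T_H = 1 − 281.15/306.00 = 0.0812.
W = η·Q_H = 0.0812 × 237 = 19.25 MW.

Ẇ ≈ 19.25 MW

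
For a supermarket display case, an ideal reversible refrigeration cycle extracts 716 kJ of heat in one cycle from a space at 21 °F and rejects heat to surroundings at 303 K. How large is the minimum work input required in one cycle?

W_in ≈ 96.4 kJ

T_C = 21 °F → (21 − 32) × 5/9 = -6.11 °C = 267.04 K.
COP_R = T_C/(T_H − T_C) = 267.04/35.96 = 7.4258.
W = Q_C/COP_R = 716/7.4258 = 96.4 kJ.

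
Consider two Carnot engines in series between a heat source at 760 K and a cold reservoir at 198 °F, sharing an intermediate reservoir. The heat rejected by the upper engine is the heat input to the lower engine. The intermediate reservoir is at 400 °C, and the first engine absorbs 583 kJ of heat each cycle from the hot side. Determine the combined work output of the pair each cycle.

W_total ≈ 303 kJ

T_C = 198 °F → (198 − 32) × 5/9 = 92.22 °C = 365.37 K.
Two reversible stages in series are equivalent to a single Carnot engine between T_H and T_C, so η_total = 1 − T_C/T_H = 1 − 365.37/760.00 = 0.5192.
W_total = η_total · Q_H = 0.5192 × 583 = 303 kJ.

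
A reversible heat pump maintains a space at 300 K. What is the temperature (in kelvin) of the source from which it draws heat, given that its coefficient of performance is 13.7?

T_C ≈ 278 K

COP_HP = T_H/(T_H − T_C) ⇒ T_C = T_H·(COP_HP − 1)/COP_HP = 300.00 × (13.7 − 1)/13.7 = 278 K.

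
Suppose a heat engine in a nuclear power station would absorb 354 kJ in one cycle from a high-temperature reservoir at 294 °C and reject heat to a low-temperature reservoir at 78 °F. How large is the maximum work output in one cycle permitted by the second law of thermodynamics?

W_max ≈ 167.6 kJ

T_H = 294 °C → 294 + 273.15 = 567.15 K.
T_C = 78 °F → (78 − 32) × 5/9 = 25.56 °C = 298.71 K.
The second-law ceiling is the Carnot efficiency, η_max = 1 − T_C/T_H = 1 − 298.71/567.15 = 0.4733.
W_max = η_max · Q_H = 0.4733 × 354 = 167.6 kJ.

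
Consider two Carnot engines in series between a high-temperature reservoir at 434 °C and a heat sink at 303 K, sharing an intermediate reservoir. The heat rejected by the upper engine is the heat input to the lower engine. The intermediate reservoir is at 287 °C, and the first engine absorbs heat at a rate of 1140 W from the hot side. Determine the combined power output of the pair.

Ẇ_total ≈ 652 W

T_H = 434 °C → 434 + 273.15 = 707.15 K.
Two reversible stages in series are equivalent to a single Carnot engine between T_H and T_C, so η_total = 1 − T_C/T_H = 1 − 303.00/707.15 = 0.5715.
W_total = η_total · Q_H = 0.5715 × 1140 = 652 W.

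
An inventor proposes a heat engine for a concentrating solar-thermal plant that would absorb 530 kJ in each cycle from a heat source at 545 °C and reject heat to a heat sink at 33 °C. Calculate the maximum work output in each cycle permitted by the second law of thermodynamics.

W_max ≈ 331.7 kJ

T_H = 545 °C → 545 + 273.15 = 818.15 K.
T_C = 33 °C → 33 + 273.15 = 306.15 K.
The upper bound on efficiency is η_max = 1 − T_C/T_H = 1 − 306.15/818.15 = 0.6258.
W_max = η_max · Q_H = 0.6258 × 530 = 331.7 kJ.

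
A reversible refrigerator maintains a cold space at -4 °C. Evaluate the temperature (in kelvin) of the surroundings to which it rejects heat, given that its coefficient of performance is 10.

T_H ≈ 296.1 K

T_C = -4 °C → -4 + 273.15 = 269.15 K.
COP_R = T_C/(T_H − T_C) ⇒ T_H = T_C·(1 + 1/COP_R) = 269.15 × (1 + 1/10) = 296.1 K.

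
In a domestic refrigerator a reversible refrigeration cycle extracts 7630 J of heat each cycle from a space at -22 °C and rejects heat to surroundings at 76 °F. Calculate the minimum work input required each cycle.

T_H = 76 °F → (76 − 32) × 5/9 = 24.44 °C = 297.59 K.
T_C = -22 °C → -22 + 273.15 = 251.15 K.
The reversible coefficient of performance is COP_R = T_C/(T_H − T_C) = 251.15/46.44 = 5.4075.
W = Q_C/COP_R = 7630/5.4075 = 1411 J.

W_in ≈ 1411 J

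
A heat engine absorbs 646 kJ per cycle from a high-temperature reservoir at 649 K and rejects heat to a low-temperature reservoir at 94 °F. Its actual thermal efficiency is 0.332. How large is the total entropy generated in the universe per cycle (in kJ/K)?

T_C = 94 °F → (94 − 32) × 5/9 = 34.44 °C = 307.59 K.
W = η·Q_H = 0.332 × 646 = 214.5 kJ, so Q_C = Q_H − W = 431.5 kJ.
The hot reservoir loses entropy Q_H/T_H = 646/649.00 = 0.9954 kJ/K; the cold reservoir gains Q_C/T_C = 431.5/307.59 = 1.403 kJ/K.
ΔS_univ = −Q_H/T_H + Q_C/T_C = 0.408 kJ/K (> 0, since η = 0.332 < η_Carnot = 0.526).

ΔS_univ ≈ 0.408 kJ/K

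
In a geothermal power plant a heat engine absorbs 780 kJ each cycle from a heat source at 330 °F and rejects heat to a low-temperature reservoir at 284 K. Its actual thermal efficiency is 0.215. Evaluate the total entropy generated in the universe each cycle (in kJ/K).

ΔS_univ ≈ 0.3780 kJ/K

T_H = 330 °F → (330 − 32) × 5/9 = 165.56 °C = 438.71 K.
W = η·Q_H = 0.215 × 780 = 167.7 kJ, so Q_C = Q_H − W = 612.3 kJ.
The hot reservoir loses entropy Q_H/T_H = 780/438.71 = 1.778 kJ/K; the cold reservoir gains Q_C/T_C = 612.3/284.00 = 2.156 kJ/K.
ΔS_univ = −Q_H/T_H + Q_C/T_C = 0.3780 kJ/K (> 0, since η = 0.215 < η_Carnot = 0.353).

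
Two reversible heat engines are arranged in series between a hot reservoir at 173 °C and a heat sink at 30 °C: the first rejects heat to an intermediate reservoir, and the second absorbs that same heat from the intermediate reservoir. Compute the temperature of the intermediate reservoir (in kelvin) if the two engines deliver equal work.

T_m ≈ 375 K

T_H = 173 °C → 173 + 273.15 = 446.15 K.
T_C = 30 °C → 30 + 273.15 = 303.15 K.
For reversible stages Q_m = Q_H·(T_m/T_H). Setting W₁ = Q_H(1 − T_m/T_H) equal to W₂ = Q_m(1 − T_C/T_m) = Q_H·(T_m − T_C)/T_H gives T_H − T_m = T_m − T_C, so T_m = (T_H + T_C)/2 = (446.15 + 303.15)/2 = 375 K.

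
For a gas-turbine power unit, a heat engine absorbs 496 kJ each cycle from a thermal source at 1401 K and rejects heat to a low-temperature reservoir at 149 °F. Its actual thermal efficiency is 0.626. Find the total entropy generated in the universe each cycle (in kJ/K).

ΔS_univ ≈ 0.195 kJ/K

T_C = 149 °F → (149 − 32) × 5/9 = 65.00 °C = 338.15 K.
W = η·Q_H = 0.626 × 496 = 310.5 kJ, so Q_C = Q_H − W = 185.5 kJ.
Entropy balance on the reservoirs: −Q_H/T_H = -0.3540 kJ/K, +Q_C/T_C = 0.5486 kJ/K.
ΔS_univ = −Q_H/T_H + Q_C/T_C = 0.195 kJ/K (> 0, since η = 0.626 < η_Carnot = 0.759).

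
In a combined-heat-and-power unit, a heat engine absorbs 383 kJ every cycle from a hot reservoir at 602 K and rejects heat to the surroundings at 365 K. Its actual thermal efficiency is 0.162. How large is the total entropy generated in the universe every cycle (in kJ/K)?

ΔS_univ ≈ 0.243 kJ/K

W = η·Q_H = 0.162 × 383 = 62.05 kJ, so Q_C = Q_H − W = 321.0 kJ.
The hot reservoir loses entropy Q_H/T_H = 383/602.00 = 0.6362 kJ/K; the cold reservoir gains Q_C/T_C = 321.0/365.00 = 0.8793 kJ/K.
ΔS_univ = −Q_H/T_H + Q_C/T_C = 0.243 kJ/K (> 0, since η = 0.162 < η_Carnot = 0.394).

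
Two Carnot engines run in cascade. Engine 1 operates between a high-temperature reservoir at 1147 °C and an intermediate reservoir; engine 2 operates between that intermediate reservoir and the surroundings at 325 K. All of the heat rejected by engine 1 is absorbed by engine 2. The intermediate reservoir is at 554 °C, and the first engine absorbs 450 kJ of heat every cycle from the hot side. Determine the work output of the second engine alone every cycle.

T_H = 1147 °C → 1147 + 273.15 = 1420.15 K.
T_m = 554 °C → 554 + 273.15 = 827.15 K.
Heat entering the second stage: Q_m = Q_H·(T_m/T_H) = 450 × 827.15/1420.15 = 262 kJ.
Second-stage efficiency η₂ = 1 − T_C/T_m = 1 − 325.00/827.15 = 0.6071, so W₂ = η₂·Q_m = 159 kJ.

W₂ ≈ 159 kJ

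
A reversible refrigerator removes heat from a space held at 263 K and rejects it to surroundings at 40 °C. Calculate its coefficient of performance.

COP_R ≈ 5.24

T_H = 40 °C → 40 + 273.15 = 313.15 K.
COP_R = T_C/(T_H − T_C) = 263.00/(313.15 − 263.00) = 5.24.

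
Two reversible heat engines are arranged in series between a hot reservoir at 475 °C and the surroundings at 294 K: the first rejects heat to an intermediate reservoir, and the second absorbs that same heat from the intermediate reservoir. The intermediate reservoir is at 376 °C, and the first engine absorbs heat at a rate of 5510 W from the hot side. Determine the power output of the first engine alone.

T_H = 475 °C → 475 + 273.15 = 748.15 K.
T_m = 376 °C → 376 + 273.15 = 649.15 K.
First-stage efficiency η₁ = 1 − T_m/T_H = 1 − 649.15/748.15 = 0.1323.
W₁ = η₁·Q_H = 0.1323 × 5510 = 729 W.

Ẇ₁ ≈ 729 W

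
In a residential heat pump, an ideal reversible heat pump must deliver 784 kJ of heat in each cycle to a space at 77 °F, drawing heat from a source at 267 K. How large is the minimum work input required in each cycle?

T_H = 77 °F → (77 − 32) × 5/9 = 25.00 °C = 298.15 K.
Reversible heating COP: COP_HP = T_H/(T_H − T_C) = 298.15/31.15 = 9.5714.
W = Q_H/COP_HP = 784/9.5714 = 81.9 kJ.

W_in ≈ 81.9 kJ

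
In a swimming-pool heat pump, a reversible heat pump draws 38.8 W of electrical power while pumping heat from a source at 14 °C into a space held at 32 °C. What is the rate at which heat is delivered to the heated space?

Q̇_H ≈ 658 W

T_H = 32 °C → 32 + 273.15 = 305.15 K.
T_C = 14 °C → 14 + 273.15 = 287.15 K.
Reversible heating COP: COP_HP = T_H/(T_H − T_C) = 305.15/18.00 = 16.9528.
Q_H = COP_HP · W = 16.9528 × 38.8 = 658 W.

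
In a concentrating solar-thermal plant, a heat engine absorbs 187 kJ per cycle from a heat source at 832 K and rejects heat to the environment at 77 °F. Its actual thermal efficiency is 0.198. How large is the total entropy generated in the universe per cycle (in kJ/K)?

T_C = 77 °F → (77 − 32) × 5/9 = 25.00 °C = 298.15 K.
W = η·Q_H = 0.198 × 187 = 37.03 kJ, so Q_C = Q_H − W = 150.0 kJ.
Reservoir entropy changes: ΔS_H = −Q_H/T_H = −187/832.00 = -0.2248 kJ/K and ΔS_C = +Q_C/T_C = 150.0/298.15 = 0.5030 kJ/K.
ΔS_univ = −Q_H/T_H + Q_C/T_C = 0.2783 kJ/K (> 0, since η = 0.198 < η_Carnot = 0.642).

ΔS_univ ≈ 0.2783 kJ/K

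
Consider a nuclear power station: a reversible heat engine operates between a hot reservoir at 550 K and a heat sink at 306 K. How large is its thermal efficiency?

η ≈ 0.4436

Carnot efficiency: η = 1 − T_C/T_H = 1 − 306.00/550.00 = 0.4436.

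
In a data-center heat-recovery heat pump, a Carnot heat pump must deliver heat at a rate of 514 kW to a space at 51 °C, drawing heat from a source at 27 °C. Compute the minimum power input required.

T_H = 51 °C → 51 + 273.15 = 324.15 K.
T_C = 27 °C → 27 + 273.15 = 300.15 K.
The Carnot heat-pump COP is COP_HP = T_H/(T_H − T_C) = 324.15/24.00 = 13.5062.
W = Q_H/COP_HP = 514/13.5062 = 38.06 kW.

Ẇ_in ≈ 38.06 kW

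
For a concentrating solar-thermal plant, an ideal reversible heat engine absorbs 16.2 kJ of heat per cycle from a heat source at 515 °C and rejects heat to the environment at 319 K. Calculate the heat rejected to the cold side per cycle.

T_H = 515 °C → 515 + 273.15 = 788.15 K.
The Carnot efficiency is η = 1 − T_C/T_H = 1 − 319.00/788.15 = 0.5953.
For a reversible cycle Q_C/Q_H = T_C/T_H, so Q_C = 16.2 × 319.00/788.15 = 6.557 kJ.

Q_C ≈ 6.557 kJ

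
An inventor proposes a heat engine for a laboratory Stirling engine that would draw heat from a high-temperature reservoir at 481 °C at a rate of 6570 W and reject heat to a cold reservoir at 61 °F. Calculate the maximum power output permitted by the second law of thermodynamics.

Ẇ_max ≈ 4050 W

T_H = 481 °C → 481 + 273.15 = 754.15 K.
T_C = 61 °F → (61 − 32) × 5/9 = 16.11 °C = 289.26 K.
The upper bound on efficiency is η_max = 1 − T_C/T_H = 1 − 289.26/754.15 = 0.6164.
W_max = η_max · Q_H = 0.6164 × 6570 = 4050 W.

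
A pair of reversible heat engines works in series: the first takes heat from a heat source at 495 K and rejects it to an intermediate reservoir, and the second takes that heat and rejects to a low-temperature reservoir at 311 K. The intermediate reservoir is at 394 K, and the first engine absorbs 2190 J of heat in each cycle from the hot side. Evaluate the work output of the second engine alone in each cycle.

W₂ ≈ 367 J

Heat entering the second stage: Q_m = Q_H·(T_m/T_H) = 2190 × 394.00/495.00 = 1740 J.
Second-stage efficiency η₂ = 1 − T_C/T_m = 1 − 311.00/394.00 = 0.2107, so W₂ = η₂·Q_m = 367 J.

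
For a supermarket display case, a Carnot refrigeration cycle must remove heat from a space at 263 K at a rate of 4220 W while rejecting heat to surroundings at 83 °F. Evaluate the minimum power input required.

Ẇ_in ≈ 617 W

T_H = 83 °F → (83 − 32) × 5/9 = 28.33 °C = 301.48 K.
Carnot COP: COP_R = T_C/(T_H − T_C) = 263.00/38.48 = 6.8341.
W = Q_C/COP_R = 4220/6.8341 = 617 W.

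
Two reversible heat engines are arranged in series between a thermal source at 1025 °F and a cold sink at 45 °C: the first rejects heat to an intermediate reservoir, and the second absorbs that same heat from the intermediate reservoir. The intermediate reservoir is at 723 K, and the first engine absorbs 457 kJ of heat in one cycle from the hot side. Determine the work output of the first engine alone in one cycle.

W₁ ≈ 56.4 kJ

T_H = 1025 °F → (1025 − 32) × 5/9 = 551.67 °C = 824.82 K.
T_C = 45 °C → 45 + 273.15 = 318.15 K.
First-stage efficiency η₁ = 1 − T_m/T_H = 1 − 723.00/824.82 = 0.1234.
W₁ = η₁·Q_H = 0.1234 × 457 = 56.4 kJ.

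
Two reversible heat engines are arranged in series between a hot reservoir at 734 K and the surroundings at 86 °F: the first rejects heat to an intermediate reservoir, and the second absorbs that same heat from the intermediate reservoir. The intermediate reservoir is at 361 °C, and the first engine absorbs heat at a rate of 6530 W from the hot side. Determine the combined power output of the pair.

T_C = 86 °F → (86 − 32) × 5/9 = 30.00 °C = 303.15 K.
Two reversible stages in series are equivalent to a single Carnot engine between T_H and T_C, so η_total = 1 − T_C/T_H = 1 − 303.15/734.00 = 0.5870.
W_total = η_total · Q_H = 0.5870 × 6530 = 3830 W.

Ẇ_total ≈ 3830 W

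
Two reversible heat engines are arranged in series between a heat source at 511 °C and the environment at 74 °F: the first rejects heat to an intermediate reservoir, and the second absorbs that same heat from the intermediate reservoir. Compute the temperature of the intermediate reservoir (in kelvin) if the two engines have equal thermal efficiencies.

T_H = 511 °C → 511 + 273.15 = 784.15 K.
T_C = 74 °F → (74 − 32) × 5/9 = 23.33 °C = 296.48 K.
Equal efficiencies require 1 − T_m/T_H = 1 − T_C/T_m, i.e. T_m/T_H = T_C/T_m, so T_m = √(T_H·T_C) = √(784.15 × 296.48) = 482 K.

T_m ≈ 482 K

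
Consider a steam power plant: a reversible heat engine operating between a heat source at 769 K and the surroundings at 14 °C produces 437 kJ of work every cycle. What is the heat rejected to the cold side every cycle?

Q_C ≈ 260 kJ

T_C = 14 °C → 14 + 273.15 = 287.15 K.
Carnot efficiency: η = 1 − T_C/T_H = 1 − 287.15/769.00 = 0.6266.
Since Q_C/Q_H = T_C/T_H and Q_H = W/η, Q_C = W·T_C/(T_H − T_C) = 437 × 287.15/481.85 = 260 kJ.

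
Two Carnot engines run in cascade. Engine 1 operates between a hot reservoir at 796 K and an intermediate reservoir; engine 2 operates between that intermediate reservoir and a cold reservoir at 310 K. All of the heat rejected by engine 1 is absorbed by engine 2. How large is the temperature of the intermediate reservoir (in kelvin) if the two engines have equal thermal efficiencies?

Equal efficiencies require 1 − T_m/T_H = 1 − T_C/T_m, i.e. T_m/T_H = T_C/T_m, so T_m = √(T_H·T_C) = √(796.00 × 310.00) = 496.7 K.

T_m ≈ 496.7 K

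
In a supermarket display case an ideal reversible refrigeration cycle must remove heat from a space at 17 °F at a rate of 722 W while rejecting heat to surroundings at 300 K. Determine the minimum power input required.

Ẇ_in ≈ 95.9 W

T_C = 17 °F → (17 − 32) × 5/9 = -8.33 °C = 264.82 K.
The reversible coefficient of performance is COP_R = T_C/(T_H − T_C) = 264.82/35.18 = 7.5268.
W = Q_C/COP_R = 722/7.5268 = 95.9 W.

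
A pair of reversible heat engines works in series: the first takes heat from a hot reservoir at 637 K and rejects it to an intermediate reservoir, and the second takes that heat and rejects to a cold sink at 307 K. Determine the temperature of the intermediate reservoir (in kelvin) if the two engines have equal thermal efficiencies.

Equal efficiencies require 1 − T_m/T_H = 1 − T_C/T_m, i.e. T_m/T_H = T_C/T_m, so T_m = √(T_H·T_C) = √(637.00 × 307.00) = 442 K.

T_m ≈ 442 K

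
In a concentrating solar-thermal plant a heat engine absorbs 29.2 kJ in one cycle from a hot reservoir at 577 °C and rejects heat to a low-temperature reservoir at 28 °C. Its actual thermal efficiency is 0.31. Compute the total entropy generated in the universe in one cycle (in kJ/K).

ΔS_univ ≈ 0.03256 kJ/K

T_H = 577 °C → 577 + 273.15 = 850.15 K.
T_C = 28 °C → 28 + 273.15 = 301.15 K.
W = η·Q_H = 0.31 × 29.2 = 9.052 kJ, so Q_C = Q_H − W = 20.15 kJ.
Reservoir entropy changes: ΔS_H = −Q_H/T_H = −29.2/850.15 = -0.03435 kJ/K and ΔS_C = +Q_C/T_C = 20.15/301.15 = 0.06690 kJ/K.
ΔS_univ = −Q_H/T_H + Q_C/T_C = 0.03256 kJ/K (> 0, since η = 0.31 < η_Carnot = 0.646).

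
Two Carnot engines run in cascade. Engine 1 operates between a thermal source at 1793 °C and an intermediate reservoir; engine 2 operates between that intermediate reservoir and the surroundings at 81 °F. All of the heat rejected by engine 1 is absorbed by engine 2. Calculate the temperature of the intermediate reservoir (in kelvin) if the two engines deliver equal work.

T_H = 1793 °C → 1793 + 273.15 = 2066.15 K.
T_C = 81 °F → (81 − 32) × 5/9 = 27.22 °C = 300.37 K.
For reversible stages Q_m = Q_H·(T_m/T_H). Setting W₁ = Q_H(1 − T_m/T_H) equal to W₂ = Q_m(1 − T_C/T_m) = Q_H·(T_m − T_C)/T_H gives T_H − T_m = T_m − T_C, so T_m = (T_H + T_C)/2 = (2066.15 + 300.37)/2 = 1183 K.

T_m ≈ 1183 K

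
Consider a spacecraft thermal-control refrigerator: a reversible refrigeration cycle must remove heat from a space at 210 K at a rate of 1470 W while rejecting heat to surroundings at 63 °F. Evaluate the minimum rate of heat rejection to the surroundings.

T_H = 63 °F → (63 − 32) × 5/9 = 17.22 °C = 290.37 K.
For a reversible cycle Q_H/Q_C = T_H/T_C, so Q_H = Q_C·T_H/T_C = 1470 × 290.37/210.00 = 2033 W.

Q̇_H ≈ 2033 W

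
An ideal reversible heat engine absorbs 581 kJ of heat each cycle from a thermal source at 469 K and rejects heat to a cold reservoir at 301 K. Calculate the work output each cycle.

W ≈ 208.1 kJ

For a reversible engine, η = 1 − T_C/T_H = 1 − 301.00/469.00 = 0.3582.
W = η·Q_H = 0.3582 × 581 = 208.1 kJ.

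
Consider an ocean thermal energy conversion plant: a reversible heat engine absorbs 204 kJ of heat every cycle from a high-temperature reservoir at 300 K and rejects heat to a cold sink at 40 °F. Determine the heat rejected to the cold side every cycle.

Q_C ≈ 188.8 kJ

T_C = 40 °F → (40 − 32) × 5/9 = 4.44 °C = 277.59 K.
η_rev = 1 − T_C/T_H = 1 − 277.59/300.00 = 0.0747.
For a reversible cycle Q_C/Q_H = T_C/T_H, so Q_C = 204 × 277.59/300.00 = 188.8 kJ.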